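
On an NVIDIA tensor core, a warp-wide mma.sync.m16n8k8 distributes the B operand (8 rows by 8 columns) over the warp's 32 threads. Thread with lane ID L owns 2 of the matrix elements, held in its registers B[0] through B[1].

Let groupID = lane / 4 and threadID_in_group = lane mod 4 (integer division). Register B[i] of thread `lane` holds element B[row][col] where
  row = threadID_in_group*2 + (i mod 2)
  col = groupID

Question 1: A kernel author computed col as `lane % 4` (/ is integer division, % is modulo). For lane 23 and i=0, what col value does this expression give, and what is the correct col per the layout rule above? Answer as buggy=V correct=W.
`lane % 4`[23,0]->3
lane 23->23/4=5, 23 mod 4=3
i=0  r:2·3+0->6  c:5
col: 3 vs 5

buggy=3 correct=5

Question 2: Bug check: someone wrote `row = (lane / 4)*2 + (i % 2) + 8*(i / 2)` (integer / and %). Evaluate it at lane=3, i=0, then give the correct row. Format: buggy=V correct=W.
buggy=0 correct=6

`(lane / 4)*2 + (i % 2) + 8*(i / 2)`[3,0]->0
lane 3: g=0 (3/4), t=3 (3%4)
i=0: r=3*2+0=6, c=g=0
row: 0 vs 6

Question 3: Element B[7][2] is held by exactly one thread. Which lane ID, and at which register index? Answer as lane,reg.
11,1

c=2->g=2  r=7->t=3,b0=1
L=2*4+3=11  i=1=1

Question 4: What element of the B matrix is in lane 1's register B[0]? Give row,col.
lane 1: gr=0 (1/4), th=1 (1%4)
i=0: r=1*2+0=2, c=gr=0

2,0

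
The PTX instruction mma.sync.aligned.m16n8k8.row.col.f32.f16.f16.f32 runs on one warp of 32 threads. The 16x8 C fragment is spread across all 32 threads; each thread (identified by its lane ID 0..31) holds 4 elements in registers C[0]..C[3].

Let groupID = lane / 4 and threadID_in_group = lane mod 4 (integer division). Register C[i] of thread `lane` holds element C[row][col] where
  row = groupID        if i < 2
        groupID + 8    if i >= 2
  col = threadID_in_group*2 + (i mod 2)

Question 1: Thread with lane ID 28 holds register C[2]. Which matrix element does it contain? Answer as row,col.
15,0

lane 28: grp=7 (28/4), tig=0 (28%4)
i=2: r=7+8=15, c=0*2+0=0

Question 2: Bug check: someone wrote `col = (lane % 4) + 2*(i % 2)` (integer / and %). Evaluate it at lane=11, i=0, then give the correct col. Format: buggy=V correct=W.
buggy=3 correct=6

`(lane % 4) + 2*(i % 2)`[11,0]→3
lane 11→11/4=2, 11 mod 4=3
i=0  r:2+0→2  c:2·3+0→6
col: 3 vs 6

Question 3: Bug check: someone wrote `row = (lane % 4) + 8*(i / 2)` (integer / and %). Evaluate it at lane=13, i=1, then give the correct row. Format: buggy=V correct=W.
buggy=1 correct=3

`(lane % 4) + 8*(i / 2)`[13,1]→1
L=13→G=13>>2=3, T=13&3=1
[1]→row 3+0=3  col 1·2+1=3
row: 1 vs 3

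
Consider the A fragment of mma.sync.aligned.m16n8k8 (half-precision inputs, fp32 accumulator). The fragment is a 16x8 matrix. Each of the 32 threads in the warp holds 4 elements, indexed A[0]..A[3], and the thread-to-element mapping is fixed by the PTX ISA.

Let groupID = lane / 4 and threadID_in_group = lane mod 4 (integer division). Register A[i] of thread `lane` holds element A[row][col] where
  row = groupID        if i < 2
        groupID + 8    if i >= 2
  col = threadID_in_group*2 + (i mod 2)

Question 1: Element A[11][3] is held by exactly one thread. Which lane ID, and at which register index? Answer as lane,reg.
r: 11->gid=3,r8=1  c: 3->tid=1,i&1=1
L=3*4+1=13  i=1*2+1=3

13,3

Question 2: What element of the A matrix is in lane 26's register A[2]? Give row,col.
lane 26->26/4=6, 26 mod 4=2
i=2  r:6+8->14  c:2·2+0->4

14,4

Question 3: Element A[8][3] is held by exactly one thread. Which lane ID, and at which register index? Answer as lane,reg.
r=8⇒gr=0,Rb=1  c=3⇒th=1,odd=1
L=0*4+1=1  i=1*2+1=3

1,3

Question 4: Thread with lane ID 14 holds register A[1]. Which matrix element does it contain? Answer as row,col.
3,5

lane 14: g=3 (14/4), t=2 (14%4)
i=1: r=3+0=3, c=2*2+1=5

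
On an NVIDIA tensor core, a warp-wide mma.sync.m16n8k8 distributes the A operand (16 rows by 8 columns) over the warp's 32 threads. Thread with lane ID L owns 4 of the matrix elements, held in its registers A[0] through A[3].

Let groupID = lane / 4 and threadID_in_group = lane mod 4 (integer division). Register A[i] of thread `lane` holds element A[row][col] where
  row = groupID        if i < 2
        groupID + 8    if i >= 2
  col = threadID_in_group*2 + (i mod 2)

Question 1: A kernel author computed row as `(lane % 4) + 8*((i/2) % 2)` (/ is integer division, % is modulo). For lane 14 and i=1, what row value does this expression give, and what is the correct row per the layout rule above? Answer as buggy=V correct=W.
`(lane % 4) + 8*((i/2) % 2)`[14,1]->2
14: g=3,t=2
[1] (3+0,2*2+1) = (3,5)
row: 2 vs 3

buggy=2 correct=3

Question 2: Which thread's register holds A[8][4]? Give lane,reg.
2,2

r=8⇒gr=0,Rb=1  c=4⇒th=2,odd=0
L=0*4+2=2  i=1*2+0=2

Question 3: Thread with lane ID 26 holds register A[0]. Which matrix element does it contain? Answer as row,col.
26: gid=6,tid=2
[0] (6+0,2*2+0) = (6,4)

6,4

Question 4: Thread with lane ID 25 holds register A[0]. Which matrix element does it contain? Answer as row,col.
6,2

25: g=6,t=1
[0] (6+0,1*2+0) = (6,2)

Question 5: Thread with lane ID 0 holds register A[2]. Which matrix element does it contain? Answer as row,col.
L=0->gid=0>>2=0, tid=0&3=0
[2]->row 0+8=8  col 0·2+0=0

8,0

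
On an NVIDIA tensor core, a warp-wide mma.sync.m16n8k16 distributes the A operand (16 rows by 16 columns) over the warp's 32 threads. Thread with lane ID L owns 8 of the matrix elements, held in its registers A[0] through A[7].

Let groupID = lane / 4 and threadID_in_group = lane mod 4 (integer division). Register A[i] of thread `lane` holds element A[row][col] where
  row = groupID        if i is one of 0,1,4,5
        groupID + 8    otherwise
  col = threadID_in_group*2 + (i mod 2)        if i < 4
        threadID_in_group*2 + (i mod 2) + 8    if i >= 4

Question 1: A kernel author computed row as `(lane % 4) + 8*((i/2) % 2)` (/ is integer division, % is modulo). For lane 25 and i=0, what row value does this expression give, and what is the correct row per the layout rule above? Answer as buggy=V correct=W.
`(lane % 4) + 8*((i/2) % 2)`[25,0]⇒1
25: gr=6,th=1
[0] (6+0,1*2+0+0) = (6,2)
row: 1 vs 6

buggy=1 correct=6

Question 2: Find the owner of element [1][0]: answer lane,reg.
r=1→G=1,rhi=0  c=0→chi=0,T=0,p=0
L=1*4+0=4  i=0*4+0*2+0=0

4,0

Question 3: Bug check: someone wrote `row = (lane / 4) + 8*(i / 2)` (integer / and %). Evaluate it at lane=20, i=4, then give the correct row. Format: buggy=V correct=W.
`(lane / 4) + 8*(i / 2)`[20,4]->21
lane 20->20/4=5, 20 mod 4=0
i=4  r:5+0->5  c:2·0+0+8->8
row: 21 vs 5

buggy=21 correct=5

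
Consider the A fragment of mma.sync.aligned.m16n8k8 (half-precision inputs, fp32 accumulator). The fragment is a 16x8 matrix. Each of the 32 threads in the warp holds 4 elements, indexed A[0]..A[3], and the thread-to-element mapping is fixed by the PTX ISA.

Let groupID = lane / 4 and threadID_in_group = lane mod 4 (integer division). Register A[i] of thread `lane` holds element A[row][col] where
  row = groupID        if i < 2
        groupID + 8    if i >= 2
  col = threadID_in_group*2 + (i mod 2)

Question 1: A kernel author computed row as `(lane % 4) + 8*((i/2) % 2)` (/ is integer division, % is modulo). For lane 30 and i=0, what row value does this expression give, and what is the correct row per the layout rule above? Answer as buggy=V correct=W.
`(lane % 4) + 8*((i/2) % 2)`[30,0]→2
L=30→G=30>>2=7, T=30&3=2
[0]→row 7+0=7  col 2·2+0=4
row: 2 vs 7

buggy=2 correct=7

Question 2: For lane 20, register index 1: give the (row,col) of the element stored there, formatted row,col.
5,1

lane 20: gr=5 (20/4), th=0 (20%4)
i=1: r=5+0=5, c=0*2+1=1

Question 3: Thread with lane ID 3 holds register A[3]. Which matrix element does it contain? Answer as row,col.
lane 3: gr=0 (3/4), th=3 (3%4)
i=3: r=0+8=8, c=3*2+1=7

8,7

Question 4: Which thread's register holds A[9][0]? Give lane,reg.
r=9⇒gr=1,Rb=1  c=0⇒th=0,odd=0
L=1*4+0=4  i=1*2+0=2

4,2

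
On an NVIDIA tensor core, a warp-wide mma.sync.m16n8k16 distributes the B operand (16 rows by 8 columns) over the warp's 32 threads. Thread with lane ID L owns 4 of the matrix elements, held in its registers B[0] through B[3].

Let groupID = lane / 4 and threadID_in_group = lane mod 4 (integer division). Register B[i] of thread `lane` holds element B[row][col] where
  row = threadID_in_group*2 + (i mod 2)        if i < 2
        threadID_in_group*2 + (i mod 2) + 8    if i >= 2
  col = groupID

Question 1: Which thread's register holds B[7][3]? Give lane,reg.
15,1

c=3⇒gr=3  r=7⇒Rb=0,th=3,odd=1
L=3*4+3=15  i=0*2+1=1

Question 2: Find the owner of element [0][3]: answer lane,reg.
12,0

c:3=>grp=3  r:0=>rB=0,tig=0,lo=0
L=3*4+0=12  i=0*2+0=0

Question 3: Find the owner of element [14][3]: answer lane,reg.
15,2

c=3→G=3  r=14→rhi=1,T=3,p=0
L=3*4+3=15  i=1*2+0=2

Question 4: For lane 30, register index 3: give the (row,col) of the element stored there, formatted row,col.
13,7

lane 30->30/4=7, 30 mod 4=2
i=3  r:2·2+1+8->13  c:7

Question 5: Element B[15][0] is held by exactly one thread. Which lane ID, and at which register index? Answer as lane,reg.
3,3

c:0=>grp=0  r:15=>rB=1,tig=3,lo=1
L=0*4+3=3  i=1*2+1=3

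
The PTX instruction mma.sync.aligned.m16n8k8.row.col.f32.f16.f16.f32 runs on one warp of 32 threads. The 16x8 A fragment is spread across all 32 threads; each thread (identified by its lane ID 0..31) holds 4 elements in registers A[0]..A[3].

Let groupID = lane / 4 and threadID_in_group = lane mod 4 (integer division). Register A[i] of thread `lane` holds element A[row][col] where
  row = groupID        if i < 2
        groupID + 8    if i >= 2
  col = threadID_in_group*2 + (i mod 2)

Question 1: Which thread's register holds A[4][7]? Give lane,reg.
19,1

r:4=>grp=4,rB=0  c:7=>tig=3,lo=1
L=4*4+3=19  i=0*2+1=1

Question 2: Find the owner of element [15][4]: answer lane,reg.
30,2

r:15=>grp=7,rB=1  c:4=>tig=2,lo=0
L=7*4+2=30  i=1*2+0=2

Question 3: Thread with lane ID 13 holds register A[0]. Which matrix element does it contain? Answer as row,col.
lane 13: gr=3 (13/4), th=1 (13%4)
i=0: r=3+0=3, c=1*2+0=2

3,2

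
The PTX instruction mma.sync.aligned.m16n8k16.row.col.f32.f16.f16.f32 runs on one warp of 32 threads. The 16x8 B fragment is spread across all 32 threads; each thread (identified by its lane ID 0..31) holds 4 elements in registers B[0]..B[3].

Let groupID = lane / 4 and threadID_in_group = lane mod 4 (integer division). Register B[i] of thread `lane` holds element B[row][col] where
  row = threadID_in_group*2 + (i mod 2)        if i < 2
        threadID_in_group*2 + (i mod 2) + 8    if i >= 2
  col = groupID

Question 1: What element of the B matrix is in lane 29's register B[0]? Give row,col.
2,7

lane 29: g=7 (29/4), t=1 (29%4)
i=0: r=1*2+0+0=2, c=g=7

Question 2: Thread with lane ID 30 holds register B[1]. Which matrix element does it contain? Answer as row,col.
5,7

lane 30: g=7 (30/4), t=2 (30%4)
i=1: r=2*2+1+0=5, c=g=7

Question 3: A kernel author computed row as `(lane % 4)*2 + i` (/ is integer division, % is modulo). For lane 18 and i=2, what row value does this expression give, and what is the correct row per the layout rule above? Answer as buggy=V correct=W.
buggy=6 correct=12

`(lane % 4)*2 + i`[18,2]->6
lane 18->18/4=4, 18 mod 4=2
i=2  r:2·2+0+8->12  c:4
row: 6 vs 12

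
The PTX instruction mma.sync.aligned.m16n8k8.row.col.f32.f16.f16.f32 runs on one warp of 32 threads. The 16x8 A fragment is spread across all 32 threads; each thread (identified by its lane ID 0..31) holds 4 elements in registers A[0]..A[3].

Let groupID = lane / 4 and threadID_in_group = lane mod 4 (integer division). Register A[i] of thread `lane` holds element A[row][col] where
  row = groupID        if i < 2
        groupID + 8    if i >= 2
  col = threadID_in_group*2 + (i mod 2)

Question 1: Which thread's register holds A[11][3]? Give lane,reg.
13,3

r: 11->gid=3,r8=1  c: 3->tid=1,i&1=1
L=3*4+1=13  i=1*2+1=3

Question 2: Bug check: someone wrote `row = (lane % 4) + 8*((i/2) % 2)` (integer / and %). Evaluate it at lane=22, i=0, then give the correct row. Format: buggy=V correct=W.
buggy=2 correct=5

`(lane % 4) + 8*((i/2) % 2)`[22,0]=>2
lane 22: grp=5 (22/4), tig=2 (22%4)
i=0: r=5+0=5, c=2*2+0=4
row: 2 vs 5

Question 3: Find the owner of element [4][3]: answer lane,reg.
r: 4->gid=4,r8=0  c: 3->tid=1,i&1=1
L=4*4+1=17  i=0*2+1=1

17,1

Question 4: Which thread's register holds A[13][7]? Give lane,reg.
r: 13->gid=5,r8=1  c: 7->tid=3,i&1=1
L=5*4+3=23  i=1*2+1=3

23,3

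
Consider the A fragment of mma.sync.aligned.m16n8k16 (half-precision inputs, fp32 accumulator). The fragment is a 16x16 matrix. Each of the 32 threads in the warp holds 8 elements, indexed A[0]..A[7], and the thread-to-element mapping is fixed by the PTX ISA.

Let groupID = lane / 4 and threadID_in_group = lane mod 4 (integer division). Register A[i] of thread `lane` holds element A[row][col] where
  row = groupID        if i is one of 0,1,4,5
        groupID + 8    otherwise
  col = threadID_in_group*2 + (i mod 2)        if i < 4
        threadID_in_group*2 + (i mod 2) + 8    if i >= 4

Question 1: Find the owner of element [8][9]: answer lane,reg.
r=8⇒gr=0,Rb=1  c=9⇒Cb=1,th=0,odd=1
L=0*4+0=0  i=1*4+1*2+1=7

0,7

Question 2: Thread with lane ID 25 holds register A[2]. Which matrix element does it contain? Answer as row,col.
25: G=6,T=1
[2] (6+8,1*2+0+0) = (14,2)

14,2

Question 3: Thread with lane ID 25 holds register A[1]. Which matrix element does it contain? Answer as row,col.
25: G=6,T=1
[1] (6+0,1*2+1+0) = (6,3)

6,3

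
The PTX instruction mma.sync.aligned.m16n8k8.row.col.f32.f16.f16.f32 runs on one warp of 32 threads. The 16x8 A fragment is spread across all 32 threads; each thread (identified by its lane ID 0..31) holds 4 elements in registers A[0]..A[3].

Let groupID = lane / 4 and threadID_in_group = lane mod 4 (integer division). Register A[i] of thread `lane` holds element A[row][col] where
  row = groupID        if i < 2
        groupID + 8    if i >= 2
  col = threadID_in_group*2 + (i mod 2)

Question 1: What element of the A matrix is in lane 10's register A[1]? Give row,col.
2,5

lane 10⇒10/4=2, 10 mod 4=2
i=1  r:2+0⇒2  c:2·2+1⇒5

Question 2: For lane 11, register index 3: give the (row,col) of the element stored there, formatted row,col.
L=11->gid=11>>2=2, tid=11&3=3
[3]->row 2+8=10  col 3·2+1=7

10,7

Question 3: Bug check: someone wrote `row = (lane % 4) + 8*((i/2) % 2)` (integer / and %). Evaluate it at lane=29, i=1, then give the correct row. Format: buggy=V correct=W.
buggy=1 correct=7

`(lane % 4) + 8*((i/2) % 2)`[29,1]=>1
lane 29: grp=7 (29/4), tig=1 (29%4)
i=1: r=7+0=7, c=1*2+1=3
row: 1 vs 7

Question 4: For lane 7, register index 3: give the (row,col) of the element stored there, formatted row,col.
lane 7: grp=1 (7/4), tig=3 (7%4)
i=3: r=1+8=9, c=3*2+1=7

9,7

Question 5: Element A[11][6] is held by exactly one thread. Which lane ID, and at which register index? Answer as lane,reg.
r: 11->gid=3,r8=1  c: 6->tid=3,i&1=0
L=3*4+3=15  i=1*2+0=2

15,2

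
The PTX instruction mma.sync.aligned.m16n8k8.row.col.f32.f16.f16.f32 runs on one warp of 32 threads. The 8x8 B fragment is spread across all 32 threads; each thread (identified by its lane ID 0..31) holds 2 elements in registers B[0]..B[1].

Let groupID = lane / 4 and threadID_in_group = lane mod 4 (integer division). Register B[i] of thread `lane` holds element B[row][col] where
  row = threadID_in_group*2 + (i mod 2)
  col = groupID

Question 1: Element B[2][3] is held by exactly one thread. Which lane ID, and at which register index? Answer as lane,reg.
c=3->g=3  r=2->t=1,b0=0
L=3*4+1=13  i=0=0

13,0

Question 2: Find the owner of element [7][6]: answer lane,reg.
27,1

c=6->g=6  r=7->t=3,b0=1
L=6*4+3=27  i=1=1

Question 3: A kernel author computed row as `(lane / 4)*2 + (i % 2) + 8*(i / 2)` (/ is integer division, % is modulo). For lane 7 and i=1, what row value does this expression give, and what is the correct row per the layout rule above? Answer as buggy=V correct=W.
buggy=3 correct=7

`(lane / 4)*2 + (i % 2) + 8*(i / 2)`[7,1]->3
L=7->g=7>>2=1, t=7&3=3
[1]->row 3·2+1=7  col g=1
row: 3 vs 7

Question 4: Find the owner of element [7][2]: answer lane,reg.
11,1

c=2→G=2  r=7→T=3,p=1
L=2*4+3=11  i=1=1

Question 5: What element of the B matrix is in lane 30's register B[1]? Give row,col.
5,7

lane 30: g=7 (30/4), t=2 (30%4)
i=1: r=2*2+1=5, c=g=7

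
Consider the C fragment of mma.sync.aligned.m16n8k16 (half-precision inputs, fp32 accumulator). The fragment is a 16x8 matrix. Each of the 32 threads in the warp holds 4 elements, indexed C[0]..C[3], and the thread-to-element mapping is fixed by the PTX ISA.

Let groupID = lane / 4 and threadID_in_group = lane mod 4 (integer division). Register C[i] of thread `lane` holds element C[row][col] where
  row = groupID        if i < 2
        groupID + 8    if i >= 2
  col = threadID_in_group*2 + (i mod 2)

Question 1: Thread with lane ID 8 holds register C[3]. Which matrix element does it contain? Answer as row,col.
10,1

L=8->gid=8>>2=2, tid=8&3=0
[3]->row 2+8=10  col 0·2+1=1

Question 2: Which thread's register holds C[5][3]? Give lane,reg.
21,1

r=5->g=5,rb=0  c=3->t=1,b0=1
L=5*4+1=21  i=0*2+1=1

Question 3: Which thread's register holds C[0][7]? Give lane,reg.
3,1

r:0=>grp=0,rB=0  c:7=>tig=3,lo=1
L=0*4+3=3  i=0*2+1=1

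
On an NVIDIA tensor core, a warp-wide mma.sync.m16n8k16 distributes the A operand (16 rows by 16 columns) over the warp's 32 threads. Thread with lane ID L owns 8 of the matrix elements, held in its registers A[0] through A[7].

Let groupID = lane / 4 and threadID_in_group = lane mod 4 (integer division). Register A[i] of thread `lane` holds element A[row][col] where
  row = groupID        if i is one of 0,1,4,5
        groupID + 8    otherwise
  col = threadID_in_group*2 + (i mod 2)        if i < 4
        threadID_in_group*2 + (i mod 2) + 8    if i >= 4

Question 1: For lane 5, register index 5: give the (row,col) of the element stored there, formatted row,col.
1,11

lane 5: gr=1 (5/4), th=1 (5%4)
i=5: r=1+0=1, c=1*2+1+8=11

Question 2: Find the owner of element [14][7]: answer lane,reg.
27,3

r=14->g=6,rb=1  c=7->cb=0,t=3,b0=1
L=6*4+3=27  i=0*4+1*2+1=3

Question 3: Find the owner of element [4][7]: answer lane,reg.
19,1

r=4->g=4,rb=0  c=7->cb=0,t=3,b0=1
L=4*4+3=19  i=0*4+0*2+1=1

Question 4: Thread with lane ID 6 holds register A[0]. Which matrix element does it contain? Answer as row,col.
lane 6->6/4=1, 6 mod 4=2
i=0  r:1+0->1  c:2·2+0+0->4

1,4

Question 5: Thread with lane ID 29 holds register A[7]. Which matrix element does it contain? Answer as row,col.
15,11

29: grp=7,tig=1
[7] (7+8,1*2+1+8) = (15,11)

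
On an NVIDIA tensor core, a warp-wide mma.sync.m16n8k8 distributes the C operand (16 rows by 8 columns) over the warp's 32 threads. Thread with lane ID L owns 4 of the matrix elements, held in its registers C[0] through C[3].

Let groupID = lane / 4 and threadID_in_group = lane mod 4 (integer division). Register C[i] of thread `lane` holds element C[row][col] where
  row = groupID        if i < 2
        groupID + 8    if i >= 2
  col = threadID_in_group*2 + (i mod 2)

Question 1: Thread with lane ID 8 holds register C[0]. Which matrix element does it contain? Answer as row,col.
2,0

lane 8: gid=2 (8/4), tid=0 (8%4)
i=0: r=2+0=2, c=0*2+0=0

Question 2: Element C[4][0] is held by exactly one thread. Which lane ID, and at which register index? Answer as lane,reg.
r=4⇒gr=4,Rb=0  c=0⇒th=0,odd=0
L=4*4+0=16  i=0*2+0=0

16,0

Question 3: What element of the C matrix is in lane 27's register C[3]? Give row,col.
14,7

L=27=>grp=27>>2=6, tig=27&3=3
[3]=>row 6+8=14  col 3·2+1=7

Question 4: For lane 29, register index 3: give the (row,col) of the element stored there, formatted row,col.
15,3

lane 29: gid=7 (29/4), tid=1 (29%4)
i=3: r=7+8=15, c=1*2+1=3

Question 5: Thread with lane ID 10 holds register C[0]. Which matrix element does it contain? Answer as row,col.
L=10->g=10>>2=2, t=10&3=2
[0]->row 2+0=2  col 2·2+0=4

2,4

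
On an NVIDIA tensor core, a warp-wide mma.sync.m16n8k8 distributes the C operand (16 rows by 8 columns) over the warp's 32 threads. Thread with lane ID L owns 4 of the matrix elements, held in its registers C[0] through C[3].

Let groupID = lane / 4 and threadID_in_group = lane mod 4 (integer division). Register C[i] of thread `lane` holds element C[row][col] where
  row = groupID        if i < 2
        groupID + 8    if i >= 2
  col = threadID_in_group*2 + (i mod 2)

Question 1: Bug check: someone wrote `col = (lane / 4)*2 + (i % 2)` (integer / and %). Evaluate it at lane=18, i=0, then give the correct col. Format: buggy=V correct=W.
`(lane / 4)*2 + (i % 2)`[18,0]→8
18: G=4,T=2
[0] (4+0,2*2+0) = (4,4)
col: 8 vs 4

buggy=8 correct=4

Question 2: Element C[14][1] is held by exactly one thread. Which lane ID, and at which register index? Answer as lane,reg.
r: 14->gid=6,r8=1  c: 1->tid=0,i&1=1
L=6*4+0=24  i=1*2+1=3

24,3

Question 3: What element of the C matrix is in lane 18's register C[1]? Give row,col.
L=18->g=18>>2=4, t=18&3=2
[1]->row 4+0=4  col 2·2+1=5

4,5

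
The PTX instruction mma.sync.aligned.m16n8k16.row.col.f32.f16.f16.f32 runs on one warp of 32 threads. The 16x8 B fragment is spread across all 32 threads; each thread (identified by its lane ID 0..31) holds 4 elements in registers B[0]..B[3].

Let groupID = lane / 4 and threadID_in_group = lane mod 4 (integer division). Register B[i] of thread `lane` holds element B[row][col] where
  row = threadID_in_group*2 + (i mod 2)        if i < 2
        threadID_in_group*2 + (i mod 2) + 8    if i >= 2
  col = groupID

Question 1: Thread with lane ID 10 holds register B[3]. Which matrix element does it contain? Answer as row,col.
lane 10->10/4=2, 10 mod 4=2
i=3  r:2·2+1+8->13  c:2

13,2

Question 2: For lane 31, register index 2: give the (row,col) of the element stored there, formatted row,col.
14,7

L=31->g=31>>2=7, t=31&3=3
[2]->row 3·2+0+8=14  col g=7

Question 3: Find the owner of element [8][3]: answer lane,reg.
12,2

c:3=>grp=3  r:8=>rB=1,tig=0,lo=0
L=3*4+0=12  i=1*2+0=2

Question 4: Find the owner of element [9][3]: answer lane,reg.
c=3→G=3  r=9→rhi=1,T=0,p=1
L=3*4+0=12  i=1*2+1=3

12,3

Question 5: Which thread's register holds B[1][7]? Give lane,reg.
28,1

c: 7->gid=7  r: 1->r8=0,tid=0,i&1=1
L=7*4+0=28  i=0*2+1=1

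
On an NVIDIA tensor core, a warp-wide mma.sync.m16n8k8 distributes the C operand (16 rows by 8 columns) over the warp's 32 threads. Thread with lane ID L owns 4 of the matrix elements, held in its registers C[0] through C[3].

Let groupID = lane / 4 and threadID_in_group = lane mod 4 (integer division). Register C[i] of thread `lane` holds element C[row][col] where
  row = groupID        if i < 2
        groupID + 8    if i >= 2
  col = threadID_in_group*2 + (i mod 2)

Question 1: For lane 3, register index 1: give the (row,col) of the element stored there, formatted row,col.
lane 3: gr=0 (3/4), th=3 (3%4)
i=1: r=0+0=0, c=3*2+1=7

0,7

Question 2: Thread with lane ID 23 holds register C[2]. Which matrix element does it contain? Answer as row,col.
L=23->gid=23>>2=5, tid=23&3=3
[2]->row 5+8=13  col 3·2+0=6

13,6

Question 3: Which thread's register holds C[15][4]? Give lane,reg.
r=15→G=7,rhi=1  c=4→T=2,p=0
L=7*4+2=30  i=1*2+0=2

30,2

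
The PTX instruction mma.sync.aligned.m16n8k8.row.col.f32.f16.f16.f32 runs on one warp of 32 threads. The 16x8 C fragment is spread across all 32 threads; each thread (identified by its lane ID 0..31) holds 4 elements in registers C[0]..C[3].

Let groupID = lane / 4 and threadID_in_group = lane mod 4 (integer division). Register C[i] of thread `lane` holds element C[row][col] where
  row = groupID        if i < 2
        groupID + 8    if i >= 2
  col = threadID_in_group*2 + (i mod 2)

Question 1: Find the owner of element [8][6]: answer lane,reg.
r=8->g=0,rb=1  c=6->t=3,b0=0
L=0*4+3=3  i=1*2+0=2

3,2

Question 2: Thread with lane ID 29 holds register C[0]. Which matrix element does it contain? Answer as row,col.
7,2

29: grp=7,tig=1
[0] (7+0,1*2+0) = (7,2)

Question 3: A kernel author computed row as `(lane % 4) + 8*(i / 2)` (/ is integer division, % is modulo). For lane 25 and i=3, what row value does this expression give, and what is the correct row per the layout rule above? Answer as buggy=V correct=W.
`(lane % 4) + 8*(i / 2)`[25,3]=>9
25: grp=6,tig=1
[3] (6+8,1*2+1) = (14,3)
row: 9 vs 14

buggy=9 correct=14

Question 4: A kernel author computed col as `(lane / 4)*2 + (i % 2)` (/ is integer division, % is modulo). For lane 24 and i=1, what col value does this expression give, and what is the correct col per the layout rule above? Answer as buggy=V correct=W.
buggy=13 correct=1

`(lane / 4)*2 + (i % 2)`[24,1]→13
lane 24: G=6 (24/4), T=0 (24%4)
i=1: r=6+0=6, c=0*2+1=1
col: 13 vs 1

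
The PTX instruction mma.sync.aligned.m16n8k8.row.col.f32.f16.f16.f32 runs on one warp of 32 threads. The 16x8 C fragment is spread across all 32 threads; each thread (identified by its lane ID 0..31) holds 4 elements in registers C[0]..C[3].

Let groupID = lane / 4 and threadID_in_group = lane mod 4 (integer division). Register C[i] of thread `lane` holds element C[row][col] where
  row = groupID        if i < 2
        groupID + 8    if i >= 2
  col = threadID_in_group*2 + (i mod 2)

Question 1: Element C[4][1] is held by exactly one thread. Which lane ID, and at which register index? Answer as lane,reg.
16,1

r=4→G=4,rhi=0  c=1→T=0,p=1
L=4*4+0=16  i=0*2+1=1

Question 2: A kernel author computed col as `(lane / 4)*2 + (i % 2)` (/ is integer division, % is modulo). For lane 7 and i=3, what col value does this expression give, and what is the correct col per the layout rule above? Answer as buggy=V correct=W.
`(lane / 4)*2 + (i % 2)`[7,3]⇒3
7: gr=1,th=3
[3] (1+8,3*2+1) = (9,7)
col: 3 vs 7

buggy=3 correct=7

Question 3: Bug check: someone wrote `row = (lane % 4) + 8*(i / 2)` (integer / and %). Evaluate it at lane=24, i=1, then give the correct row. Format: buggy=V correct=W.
buggy=0 correct=6

`(lane % 4) + 8*(i / 2)`[24,1]=>0
L=24=>grp=24>>2=6, tig=24&3=0
[1]=>row 6+0=6  col 0·2+1=1
row: 0 vs 6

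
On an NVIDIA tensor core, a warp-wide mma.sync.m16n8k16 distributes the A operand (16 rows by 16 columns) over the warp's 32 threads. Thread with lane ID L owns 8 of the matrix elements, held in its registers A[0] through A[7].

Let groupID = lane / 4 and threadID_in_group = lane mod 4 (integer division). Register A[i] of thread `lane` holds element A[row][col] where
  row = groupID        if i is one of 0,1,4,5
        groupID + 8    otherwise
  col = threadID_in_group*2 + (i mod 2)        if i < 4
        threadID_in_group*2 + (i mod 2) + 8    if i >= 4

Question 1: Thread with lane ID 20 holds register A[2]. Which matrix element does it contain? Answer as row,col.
lane 20: grp=5 (20/4), tig=0 (20%4)
i=2: r=5+8=13, c=0*2+0+0=0

13,0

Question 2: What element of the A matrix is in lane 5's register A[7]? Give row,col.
9,11

5: g=1,t=1
[7] (1+8,1*2+1+8) = (9,11)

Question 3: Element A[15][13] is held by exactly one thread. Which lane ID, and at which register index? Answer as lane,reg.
r:15=>grp=7,rB=1  c:13=>cB=1,tig=2,lo=1
L=7*4+2=30  i=1*4+1*2+1=7

30,7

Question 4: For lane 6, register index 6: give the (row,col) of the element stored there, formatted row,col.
9,12

L=6→G=6>>2=1, T=6&3=2
[6]→row 1+8=9  col 2·2+0+8=12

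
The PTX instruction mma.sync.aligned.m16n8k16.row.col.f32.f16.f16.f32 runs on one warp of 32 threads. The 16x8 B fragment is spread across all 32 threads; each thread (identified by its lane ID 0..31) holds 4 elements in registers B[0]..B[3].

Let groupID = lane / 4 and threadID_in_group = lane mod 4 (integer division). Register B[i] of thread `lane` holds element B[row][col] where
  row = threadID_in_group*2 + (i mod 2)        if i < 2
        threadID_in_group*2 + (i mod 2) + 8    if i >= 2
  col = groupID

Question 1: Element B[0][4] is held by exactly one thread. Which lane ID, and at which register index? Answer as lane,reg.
16,0

c=4⇒gr=4  r=0⇒Rb=0,th=0,odd=0
L=4*4+0=16  i=0*2+0=0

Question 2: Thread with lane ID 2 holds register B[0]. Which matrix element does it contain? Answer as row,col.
4,0

lane 2→2/4=0, 2 mod 4=2
i=0  r:2·2+0+0→4  c:0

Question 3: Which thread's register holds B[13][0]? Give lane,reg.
c=0->g=0  r=13->rb=1,t=2,b0=1
L=0*4+2=2  i=1*2+1=3

2,3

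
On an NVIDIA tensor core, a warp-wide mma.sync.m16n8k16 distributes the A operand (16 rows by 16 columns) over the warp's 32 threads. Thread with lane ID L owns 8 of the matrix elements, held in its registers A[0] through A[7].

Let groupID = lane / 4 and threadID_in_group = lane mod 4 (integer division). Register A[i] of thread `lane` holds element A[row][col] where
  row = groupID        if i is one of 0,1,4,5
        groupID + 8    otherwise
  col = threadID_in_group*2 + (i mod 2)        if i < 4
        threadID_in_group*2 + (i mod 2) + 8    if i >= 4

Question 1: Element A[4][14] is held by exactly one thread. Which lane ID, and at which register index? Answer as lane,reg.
r=4→G=4,rhi=0  c=14→chi=1,T=3,p=0
L=4*4+3=19  i=1*4+0*2+0=4

19,4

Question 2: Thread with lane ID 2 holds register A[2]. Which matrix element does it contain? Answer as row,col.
2: grp=0,tig=2
[2] (0+8,2*2+0+0) = (8,4)

8,4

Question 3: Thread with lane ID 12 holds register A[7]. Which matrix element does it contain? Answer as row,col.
L=12->gid=12>>2=3, tid=12&3=0
[7]->row 3+8=11  col 0·2+1+8=9

11,9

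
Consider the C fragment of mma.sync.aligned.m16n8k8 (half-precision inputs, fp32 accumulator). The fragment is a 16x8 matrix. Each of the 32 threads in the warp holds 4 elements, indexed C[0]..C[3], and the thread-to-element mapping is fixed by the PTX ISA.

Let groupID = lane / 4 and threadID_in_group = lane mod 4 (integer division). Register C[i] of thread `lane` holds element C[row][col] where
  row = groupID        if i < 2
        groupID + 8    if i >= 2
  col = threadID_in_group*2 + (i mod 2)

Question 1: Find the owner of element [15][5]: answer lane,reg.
r:15=>grp=7,rB=1  c:5=>tig=2,lo=1
L=7*4+2=30  i=1*2+1=3

30,3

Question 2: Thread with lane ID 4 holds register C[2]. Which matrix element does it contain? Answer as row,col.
9,0

L=4=>grp=4>>2=1, tig=4&3=0
[2]=>row 1+8=9  col 0·2+0=0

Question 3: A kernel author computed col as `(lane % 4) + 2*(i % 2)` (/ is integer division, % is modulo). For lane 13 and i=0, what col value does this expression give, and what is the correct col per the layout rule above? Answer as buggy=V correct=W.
`(lane % 4) + 2*(i % 2)`[13,0]->1
13: g=3,t=1
[0] (3+0,1*2+0) = (3,2)
col: 1 vs 2

buggy=1 correct=2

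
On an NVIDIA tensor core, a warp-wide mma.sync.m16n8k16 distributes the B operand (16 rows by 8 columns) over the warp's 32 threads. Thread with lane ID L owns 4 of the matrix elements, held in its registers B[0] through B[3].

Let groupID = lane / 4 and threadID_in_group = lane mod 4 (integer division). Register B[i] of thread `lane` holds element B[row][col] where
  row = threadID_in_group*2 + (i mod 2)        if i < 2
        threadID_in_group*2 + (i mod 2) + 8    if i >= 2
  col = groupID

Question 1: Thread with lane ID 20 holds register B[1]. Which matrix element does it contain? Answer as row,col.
L=20=>grp=20>>2=5, tig=20&3=0
[1]=>row 0·2+1+0=1  col grp=5

1,5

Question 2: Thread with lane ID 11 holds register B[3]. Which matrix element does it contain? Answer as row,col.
15,2

lane 11: gr=2 (11/4), th=3 (11%4)
i=3: r=3*2+1+8=15, c=gr=2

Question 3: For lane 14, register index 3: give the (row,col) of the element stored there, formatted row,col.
13,3

14: gid=3,tid=2
[3] (2*2+1+8,3) = (13,3)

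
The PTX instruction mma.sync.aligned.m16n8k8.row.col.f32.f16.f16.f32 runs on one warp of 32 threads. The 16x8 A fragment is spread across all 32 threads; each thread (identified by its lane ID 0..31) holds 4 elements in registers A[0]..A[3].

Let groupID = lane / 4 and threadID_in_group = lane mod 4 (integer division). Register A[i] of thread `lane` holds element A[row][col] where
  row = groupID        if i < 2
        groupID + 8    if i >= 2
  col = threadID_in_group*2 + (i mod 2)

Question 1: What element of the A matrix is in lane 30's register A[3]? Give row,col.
lane 30⇒30/4=7, 30 mod 4=2
i=3  r:7+8⇒15  c:2·2+1⇒5

15,5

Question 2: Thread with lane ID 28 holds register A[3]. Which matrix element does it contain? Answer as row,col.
15,1

lane 28: gid=7 (28/4), tid=0 (28%4)
i=3: r=7+8=15, c=0*2+1=1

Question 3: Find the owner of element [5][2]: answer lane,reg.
r:5=>grp=5,rB=0  c:2=>tig=1,lo=0
L=5*4+1=21  i=0*2+0=0

21,0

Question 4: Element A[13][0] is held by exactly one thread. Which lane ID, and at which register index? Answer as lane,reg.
r=13->g=5,rb=1  c=0->t=0,b0=0
L=5*4+0=20  i=1*2+0=2

20,2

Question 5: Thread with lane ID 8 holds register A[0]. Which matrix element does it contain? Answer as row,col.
2,0

8: gid=2,tid=0
[0] (2+0,0*2+0) = (2,0)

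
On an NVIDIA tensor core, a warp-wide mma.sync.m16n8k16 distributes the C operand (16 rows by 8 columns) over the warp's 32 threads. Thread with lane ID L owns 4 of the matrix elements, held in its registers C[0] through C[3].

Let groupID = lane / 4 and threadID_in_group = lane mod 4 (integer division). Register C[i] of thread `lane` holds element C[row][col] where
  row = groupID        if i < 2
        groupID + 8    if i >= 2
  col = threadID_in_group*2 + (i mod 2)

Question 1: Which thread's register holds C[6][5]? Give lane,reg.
26,1

r=6⇒gr=6,Rb=0  c=5⇒th=2,odd=1
L=6*4+2=26  i=0*2+1=1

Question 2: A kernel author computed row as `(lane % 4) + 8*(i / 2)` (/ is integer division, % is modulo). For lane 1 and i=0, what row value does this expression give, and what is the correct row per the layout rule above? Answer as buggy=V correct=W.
`(lane % 4) + 8*(i / 2)`[1,0]->1
lane 1->1/4=0, 1 mod 4=1
i=0  r:0+0->0  c:2·1+0->2
row: 1 vs 0

buggy=1 correct=0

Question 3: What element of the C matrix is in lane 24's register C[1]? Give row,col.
6,1

lane 24: grp=6 (24/4), tig=0 (24%4)
i=1: r=6+0=6, c=0*2+1=1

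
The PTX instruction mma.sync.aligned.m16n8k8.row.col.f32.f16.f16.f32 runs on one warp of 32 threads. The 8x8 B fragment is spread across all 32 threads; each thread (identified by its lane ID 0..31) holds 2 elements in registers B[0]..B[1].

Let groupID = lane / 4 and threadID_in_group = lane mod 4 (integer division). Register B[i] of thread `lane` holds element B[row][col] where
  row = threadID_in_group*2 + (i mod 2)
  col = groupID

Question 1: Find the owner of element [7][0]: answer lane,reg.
3,1

c: 0->gid=0  r: 7->tid=3,i&1=1
L=0*4+3=3  i=1=1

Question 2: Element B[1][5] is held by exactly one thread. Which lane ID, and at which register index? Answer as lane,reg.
c=5⇒gr=5  r=1⇒th=0,odd=1
L=5*4+0=20  i=1=1

20,1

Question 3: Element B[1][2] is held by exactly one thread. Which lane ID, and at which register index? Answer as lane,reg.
c=2⇒gr=2  r=1⇒th=0,odd=1
L=2*4+0=8  i=1=1

8,1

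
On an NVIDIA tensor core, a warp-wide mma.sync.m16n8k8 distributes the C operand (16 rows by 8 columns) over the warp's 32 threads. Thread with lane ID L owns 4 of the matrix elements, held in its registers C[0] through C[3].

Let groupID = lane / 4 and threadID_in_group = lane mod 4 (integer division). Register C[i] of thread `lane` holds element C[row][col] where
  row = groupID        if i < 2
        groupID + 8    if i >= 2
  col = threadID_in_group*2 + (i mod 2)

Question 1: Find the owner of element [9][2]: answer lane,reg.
r: 9->gid=1,r8=1  c: 2->tid=1,i&1=0
L=1*4+1=5  i=1*2+0=2

5,2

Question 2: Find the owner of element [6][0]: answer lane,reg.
24,0

r=6->g=6,rb=0  c=0->t=0,b0=0
L=6*4+0=24  i=0*2+0=0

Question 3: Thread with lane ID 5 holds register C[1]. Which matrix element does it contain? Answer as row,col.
1,3

5: g=1,t=1
[1] (1+0,1*2+1) = (1,3)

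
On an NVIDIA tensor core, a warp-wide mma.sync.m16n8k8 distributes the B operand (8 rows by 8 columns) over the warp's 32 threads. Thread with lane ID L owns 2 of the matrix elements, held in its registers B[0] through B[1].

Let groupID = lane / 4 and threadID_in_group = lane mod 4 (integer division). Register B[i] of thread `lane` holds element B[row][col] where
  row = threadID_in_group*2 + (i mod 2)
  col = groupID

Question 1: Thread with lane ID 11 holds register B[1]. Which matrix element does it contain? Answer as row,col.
7,2

lane 11->11/4=2, 11 mod 4=3
i=1  r:2·3+1->7  c:2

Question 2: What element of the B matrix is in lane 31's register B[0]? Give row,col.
6,7

lane 31=>31/4=7, 31 mod 4=3
i=0  r:2·3+0=>6  c:7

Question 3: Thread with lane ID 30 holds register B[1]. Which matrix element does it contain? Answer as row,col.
5,7

30: g=7,t=2
[1] (2*2+1,7) = (5,7)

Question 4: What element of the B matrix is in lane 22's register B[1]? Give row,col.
5,5

L=22=>grp=22>>2=5, tig=22&3=2
[1]=>row 2·2+1=5  col grp=5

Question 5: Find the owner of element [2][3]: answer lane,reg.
c: 3->gid=3  r: 2->tid=1,i&1=0
L=3*4+1=13  i=0=0

13,0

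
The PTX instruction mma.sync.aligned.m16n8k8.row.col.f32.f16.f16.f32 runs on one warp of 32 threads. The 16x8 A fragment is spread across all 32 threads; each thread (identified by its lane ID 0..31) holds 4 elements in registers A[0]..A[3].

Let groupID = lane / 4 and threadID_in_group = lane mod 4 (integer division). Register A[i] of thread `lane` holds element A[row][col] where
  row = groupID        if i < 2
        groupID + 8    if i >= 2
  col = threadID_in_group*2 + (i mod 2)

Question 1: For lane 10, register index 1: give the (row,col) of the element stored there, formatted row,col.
lane 10: g=2 (10/4), t=2 (10%4)
i=1: r=2+0=2, c=2*2+1=5

2,5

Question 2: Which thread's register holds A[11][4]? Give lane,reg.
14,2

r=11→G=3,rhi=1  c=4→T=2,p=0
L=3*4+2=14  i=1*2+0=2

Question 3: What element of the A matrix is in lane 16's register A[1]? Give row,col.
lane 16: G=4 (16/4), T=0 (16%4)
i=1: r=4+0=4, c=0*2+1=1

4,1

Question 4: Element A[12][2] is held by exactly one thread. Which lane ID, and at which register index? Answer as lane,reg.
r=12⇒gr=4,Rb=1  c=2⇒th=1,odd=0
L=4*4+1=17  i=1*2+0=2

17,2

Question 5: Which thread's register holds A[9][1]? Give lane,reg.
4,3

r: 9->gid=1,r8=1  c: 1->tid=0,i&1=1
L=1*4+0=4  i=1*2+1=3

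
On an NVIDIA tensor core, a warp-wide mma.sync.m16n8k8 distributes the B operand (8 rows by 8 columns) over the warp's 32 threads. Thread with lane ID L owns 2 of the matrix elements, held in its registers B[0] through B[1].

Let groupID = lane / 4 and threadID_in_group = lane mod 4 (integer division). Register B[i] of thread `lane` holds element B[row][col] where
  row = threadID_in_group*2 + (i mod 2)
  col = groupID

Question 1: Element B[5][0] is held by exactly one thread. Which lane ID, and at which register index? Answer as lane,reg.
c=0⇒gr=0  r=5⇒th=2,odd=1
L=0*4+2=2  i=1=1

2,1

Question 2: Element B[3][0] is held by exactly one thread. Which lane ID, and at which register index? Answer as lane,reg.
c=0→G=0  r=3→T=1,p=1
L=0*4+1=1  i=1=1

1,1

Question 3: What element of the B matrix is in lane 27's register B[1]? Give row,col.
7,6

lane 27⇒27/4=6, 27 mod 4=3
i=1  r:2·3+1⇒7  c:6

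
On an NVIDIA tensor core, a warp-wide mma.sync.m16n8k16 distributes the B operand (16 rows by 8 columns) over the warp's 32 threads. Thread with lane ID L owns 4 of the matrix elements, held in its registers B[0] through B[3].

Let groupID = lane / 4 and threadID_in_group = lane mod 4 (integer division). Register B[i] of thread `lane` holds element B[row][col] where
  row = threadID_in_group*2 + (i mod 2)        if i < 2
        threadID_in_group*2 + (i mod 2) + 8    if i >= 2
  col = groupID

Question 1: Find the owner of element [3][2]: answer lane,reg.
c=2->g=2  r=3->rb=0,t=1,b0=1
L=2*4+1=9  i=0*2+1=1

9,1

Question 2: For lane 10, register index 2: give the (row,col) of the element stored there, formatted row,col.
12,2

10: g=2,t=2
[2] (2*2+0+8,2) = (12,2)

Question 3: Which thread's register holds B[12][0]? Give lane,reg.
c:0=>grp=0  r:12=>rB=1,tig=2,lo=0
L=0*4+2=2  i=1*2+0=2

2,2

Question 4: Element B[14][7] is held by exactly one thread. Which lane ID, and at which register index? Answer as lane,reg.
c=7⇒gr=7  r=14⇒Rb=1,th=3,odd=0
L=7*4+3=31  i=1*2+0=2

31,2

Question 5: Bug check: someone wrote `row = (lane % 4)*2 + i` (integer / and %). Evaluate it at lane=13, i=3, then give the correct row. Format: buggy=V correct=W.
`(lane % 4)*2 + i`[13,3]=>5
lane 13: grp=3 (13/4), tig=1 (13%4)
i=3: r=1*2+1+8=11, c=grp=3
row: 5 vs 11

buggy=5 correct=11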